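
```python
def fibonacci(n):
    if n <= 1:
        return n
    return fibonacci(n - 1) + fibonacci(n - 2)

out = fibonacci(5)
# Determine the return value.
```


fibonacci(5)
= fibonacci(4) + fibonacci(3)
= (fibonacci(3) + fibonacci(2)) + fibonacci(3)
Computing bottom-up: fibonacci(0)=0, fibonacci(1)=1, fibonacci(2)=1, fibonacci(3)=2, fibonacci(4)=3, fibonacci(5)=5
= 5


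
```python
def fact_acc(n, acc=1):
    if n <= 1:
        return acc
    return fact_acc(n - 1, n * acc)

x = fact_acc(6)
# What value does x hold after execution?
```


fact_acc(6, 1)
= fact_acc(5, 6 * 1) = fact_acc(5, 6)
= fact_acc(4, 5 * 6) = fact_acc(4, 30)
= fact_acc(3, 4 * 30) = fact_acc(3, 120)
= fact_acc(2, 3 * 120) = fact_acc(2, 360)
= fact_acc(1, 2 * 360) = fact_acc(1, 720)
n <= 1, return acc = 720


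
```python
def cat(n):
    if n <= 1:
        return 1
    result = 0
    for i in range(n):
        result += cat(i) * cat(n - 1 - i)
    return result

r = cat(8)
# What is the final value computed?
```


cat(8)
= sum of cat(i) * cat(8-1-i) for i in 0..7
First compute sub-values bottom-up:
  cat(0) = 1, cat(1) = 1
  cat(2) = 1*1 + 1*1 = 2
  cat(3) = 1*2 + 1*1 + 2*1 = 5
  cat(4) = 1*5 + 1*2 + 2*1 + 5*1 = 14
  cat(5) = 1*14 + 1*5 + 2*2 + 5*1 + 14*1 = 42
  cat(6) = 1*42 + 1*14 + 2*5 + 5*2 + 14*1 + 42*1 = 132
  cat(7) = 1*132 + 1*42 + 2*14 + 5*5 + 14*2 + 42*1 + 132*1 = 429
Now cat(8):
  cat(0)*cat(7) = 1*429 = 429
  cat(1)*cat(6) = 1*132 = 132
  cat(2)*cat(5) = 2*42 = 84
  cat(3)*cat(4) = 5*14 = 70
  cat(4)*cat(3) = 14*5 = 70
  cat(5)*cat(2) = 42*2 = 84
  cat(6)*cat(1) = 132*1 = 132
  cat(7)*cat(0) = 429*1 = 429
= 429 + 132 + 84 + 70 + 70 + 84 + 132 + 429
= 1430


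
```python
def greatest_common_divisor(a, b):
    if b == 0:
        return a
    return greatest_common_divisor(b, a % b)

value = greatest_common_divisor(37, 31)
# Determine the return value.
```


greatest_common_divisor(37, 31)
= greatest_common_divisor(31, 37 % 31) = greatest_common_divisor(31, 6)
= greatest_common_divisor(6, 31 % 6) = greatest_common_divisor(6, 1)
= greatest_common_divisor(1, 6 % 1) = greatest_common_divisor(1, 0)
b == 0, return a = 1


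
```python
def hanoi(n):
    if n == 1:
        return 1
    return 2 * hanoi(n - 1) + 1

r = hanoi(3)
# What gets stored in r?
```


hanoi(3)
= 2 * hanoi(2) + 1
= 2 * (2 * hanoi(1) + 1) + 1
Now compute bottom-up:
hanoi(1) = 1
hanoi(2) = 2 * 1 + 1 = 3
hanoi(3) = 2 * 3 + 1 = 7
= 7


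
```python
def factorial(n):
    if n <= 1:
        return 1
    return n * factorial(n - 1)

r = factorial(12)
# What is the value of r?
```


factorial(12)
= 12 * factorial(11)
= 12 * 11 * factorial(10)
= 12 * 11 * 10 * factorial(9)
= 12 * 11 * 10 * 9 * factorial(8)
= 12 * 11 * 10 * 9 * 8 * factorial(7)
= 12 * 11 * 10 * 9 * 8 * 7 * factorial(6)
= 12 * 11 * 10 * 9 * 8 * 7 * 6 * factorial(5)
= 12 * 11 * 10 * 9 * 8 * 7 * 6 * 5 * factorial(4)
= 12 * 11 * 10 * 9 * 8 * 7 * 6 * 5 * 4 * factorial(3)
= 12 * 11 * 10 * 9 * 8 * 7 * 6 * 5 * 4 * 3 * factorial(2)
= 12 * 11 * 10 * 9 * 8 * 7 * 6 * 5 * 4 * 3 * 2 * factorial(1)
= 12 * 11 * 10 * 9 * 8 * 7 * 6 * 5 * 4 * 3 * 2 * 1
= 479001600


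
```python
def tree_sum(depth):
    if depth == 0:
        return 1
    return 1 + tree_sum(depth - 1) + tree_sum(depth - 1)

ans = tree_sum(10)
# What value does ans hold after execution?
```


tree_sum(10)
= 1 + tree_sum(9) + tree_sum(9)
= 1 + 2 * tree_sum(9)
tree_sum(k) = 2^(k+1) - 1
tree_sum(0) = 1
tree_sum(1) = 3
tree_sum(2) = 7
tree_sum(3) = 15
tree_sum(4) = 31
tree_sum(10) = 2^11 - 1 = 2047


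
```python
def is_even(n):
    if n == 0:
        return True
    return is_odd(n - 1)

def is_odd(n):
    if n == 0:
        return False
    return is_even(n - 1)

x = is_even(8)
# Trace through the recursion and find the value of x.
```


is_even(8)
= is_odd(7)
= is_even(6)
= is_odd(5)
= is_even(4)
= is_odd(3)
= is_even(2)
= is_odd(1)
= is_even(0)
n == 0: return True
= True


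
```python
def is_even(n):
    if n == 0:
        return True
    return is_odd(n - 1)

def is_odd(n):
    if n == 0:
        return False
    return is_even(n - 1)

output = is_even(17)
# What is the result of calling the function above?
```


is_even(17)
= is_odd(16)
= is_even(15)
= is_odd(14)
= is_even(13)
= is_odd(12)
= is_even(11)
= is_odd(10)
= is_even(9)
= is_odd(8)
= is_even(7)
= is_odd(6)
= is_even(5)
= is_odd(4)
= is_even(3)
= is_odd(2)
= is_even(1)
= is_odd(0)
n == 0: return False
= False


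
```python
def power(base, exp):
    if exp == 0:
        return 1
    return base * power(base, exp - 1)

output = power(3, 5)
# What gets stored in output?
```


power(3, 5)
= 3 * power(3, 4)
= 3 * 3 * power(3, 3)
= 3 * 3 * 3 * power(3, 2)
= 3 * 3 * 3 * 3 * power(3, 1)
= 3 * 3 * 3 * 3 * 3 * power(3, 0)
= 3 * 3 * 3 * 3 * 3 * 1
= 243


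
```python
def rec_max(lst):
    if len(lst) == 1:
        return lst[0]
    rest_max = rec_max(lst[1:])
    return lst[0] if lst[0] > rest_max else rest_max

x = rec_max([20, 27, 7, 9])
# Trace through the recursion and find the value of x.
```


rec_max([20, 27, 7, 9])
= compare 20 with rec_max([27, 7, 9])
= compare 27 with rec_max([7, 9])
= compare 7 with rec_max([9])
Base: rec_max([9]) = 9
compare 7 with 9: max = 9
compare 27 with 9: max = 27
compare 20 with 27: max = 27
= 27


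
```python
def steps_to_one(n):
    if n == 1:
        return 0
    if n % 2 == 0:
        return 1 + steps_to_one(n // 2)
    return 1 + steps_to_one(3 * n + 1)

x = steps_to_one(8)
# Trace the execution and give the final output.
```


steps_to_one(8)
8 is even -> steps_to_one(4)
4 is even -> steps_to_one(2)
2 is even -> steps_to_one(1)
Reached 1 after 3 steps
= 3


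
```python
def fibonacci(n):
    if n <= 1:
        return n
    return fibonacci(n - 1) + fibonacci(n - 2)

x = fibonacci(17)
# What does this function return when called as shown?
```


fibonacci(17)
= fibonacci(16) + fibonacci(15)
= (fibonacci(15) + fibonacci(14)) + fibonacci(15)
Computing bottom-up: fibonacci(0)=0, fibonacci(1)=1, fibonacci(2)=1, fibonacci(3)=2, fibonacci(4)=3, fibonacci(5)=5, fibonacci(6)=8, fibonacci(7)=13, fibonacci(8)=21, fibonacci(9)=34, fibonacci(10)=55, fibonacci(11)=89, fibonacci(12)=144, fibonacci(13)=233, fibonacci(14)=377, fibonacci(15)=610, fibonacci(16)=987, fibonacci(17)=1597
= 1597


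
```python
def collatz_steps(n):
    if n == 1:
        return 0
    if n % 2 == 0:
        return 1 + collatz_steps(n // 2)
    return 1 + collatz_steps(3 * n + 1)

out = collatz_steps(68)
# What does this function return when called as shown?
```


collatz_steps(68)
68 is even -> collatz_steps(34)
34 is even -> collatz_steps(17)
17 is odd -> 3*17+1 = 52 -> collatz_steps(52)
52 is even -> collatz_steps(26)
26 is even -> collatz_steps(13)
13 is odd -> 3*13+1 = 40 -> collatz_steps(40)
40 is even -> collatz_steps(20)
20 is even -> collatz_steps(10)
10 is even -> collatz_steps(5)
5 is odd -> 3*5+1 = 16 -> collatz_steps(16)
16 is even -> collatz_steps(8)
8 is even -> collatz_steps(4)
4 is even -> collatz_steps(2)
2 is even -> collatz_steps(1)
Reached 1 after 14 steps
= 14


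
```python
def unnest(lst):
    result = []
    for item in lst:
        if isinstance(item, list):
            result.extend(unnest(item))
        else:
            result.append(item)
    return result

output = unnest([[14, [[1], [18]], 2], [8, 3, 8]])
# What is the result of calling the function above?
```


unnest([[14, [[1], [18]], 2], [8, 3, 8]])
Processing each element:
  [14, [[1], [18]], 2] is a list -> unnest recursively -> [14, 1, 18, 2]
  [8, 3, 8] is a list -> unnest recursively -> [8, 3, 8]
= [14, 1, 18, 2, 8, 3, 8]


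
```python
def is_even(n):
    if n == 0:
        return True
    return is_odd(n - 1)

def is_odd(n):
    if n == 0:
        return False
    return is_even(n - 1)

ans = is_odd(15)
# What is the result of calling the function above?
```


is_odd(15)
= is_even(14)
= is_odd(13)
= is_even(12)
= is_odd(11)
= is_even(10)
= is_odd(9)
= is_even(8)
= is_odd(7)
= is_even(6)
= is_odd(5)
= is_even(4)
= is_odd(3)
= is_even(2)
= is_odd(1)
= is_even(0)
n == 0: return True
= True


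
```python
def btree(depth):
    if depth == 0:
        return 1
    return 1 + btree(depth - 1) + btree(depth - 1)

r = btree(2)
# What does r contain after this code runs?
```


btree(2)
= 1 + btree(1) + btree(1)
= 1 + 2 * btree(1)
btree(k) = 2^(k+1) - 1
btree(0) = 1
btree(1) = 3
btree(2) = 7
btree(2) = 2^3 - 1 = 7


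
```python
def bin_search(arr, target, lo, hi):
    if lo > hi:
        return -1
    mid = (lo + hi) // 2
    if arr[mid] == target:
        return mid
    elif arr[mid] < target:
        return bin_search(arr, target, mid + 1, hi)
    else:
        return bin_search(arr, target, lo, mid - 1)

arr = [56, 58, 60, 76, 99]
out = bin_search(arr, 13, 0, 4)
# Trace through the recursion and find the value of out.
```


bin_search(arr, 13, 0, 4)
lo=0, hi=4, mid=2, arr[mid]=60
60 > 13, search left half
lo=0, hi=1, mid=0, arr[mid]=56
56 > 13, search left half
lo > hi, target not found, return -1
= -1


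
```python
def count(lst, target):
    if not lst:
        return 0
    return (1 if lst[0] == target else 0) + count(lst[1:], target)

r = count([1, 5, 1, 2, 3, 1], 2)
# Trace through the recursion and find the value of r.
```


count([1, 5, 1, 2, 3, 1], 2)
lst[0]=1 != 2: 0 + count([5, 1, 2, 3, 1], 2)
lst[0]=5 != 2: 0 + count([1, 2, 3, 1], 2)
lst[0]=1 != 2: 0 + count([2, 3, 1], 2)
lst[0]=2 == 2: 1 + count([3, 1], 2)
lst[0]=3 != 2: 0 + count([1], 2)
lst[0]=1 != 2: 0 + count([], 2)
= 1


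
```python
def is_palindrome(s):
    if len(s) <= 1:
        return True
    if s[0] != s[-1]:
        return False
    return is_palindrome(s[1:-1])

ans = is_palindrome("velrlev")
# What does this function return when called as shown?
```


is_palindrome("velrlev")
"velrlev": s[0]='v' == s[-1]='v' -> is_palindrome("elrle")
"elrle": s[0]='e' == s[-1]='e' -> is_palindrome("lrl")
"lrl": s[0]='l' == s[-1]='l' -> is_palindrome("r")
"r": len <= 1 -> True
= True


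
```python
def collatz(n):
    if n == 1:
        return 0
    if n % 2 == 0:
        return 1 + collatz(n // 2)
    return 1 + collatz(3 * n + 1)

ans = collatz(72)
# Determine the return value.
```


collatz(72)
72 is even -> collatz(36)
36 is even -> collatz(18)
18 is even -> collatz(9)
9 is odd -> 3*9+1 = 28 -> collatz(28)
28 is even -> collatz(14)
14 is even -> collatz(7)
7 is odd -> 3*7+1 = 22 -> collatz(22)
22 is even -> collatz(11)
11 is odd -> 3*11+1 = 34 -> collatz(34)
34 is even -> collatz(17)
17 is odd -> 3*17+1 = 52 -> collatz(52)
52 is even -> collatz(26)
26 is even -> collatz(13)
13 is odd -> 3*13+1 = 40 -> collatz(40)
40 is even -> collatz(20)
20 is even -> collatz(10)
10 is even -> collatz(5)
5 is odd -> 3*5+1 = 16 -> collatz(16)
16 is even -> collatz(8)
8 is even -> collatz(4)
4 is even -> collatz(2)
2 is even -> collatz(1)
Reached 1 after 22 steps
= 22


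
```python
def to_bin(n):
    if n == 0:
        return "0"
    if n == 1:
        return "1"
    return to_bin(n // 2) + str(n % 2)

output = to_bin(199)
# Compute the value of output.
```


to_bin(199)
= to_bin(99) + "1"
= to_bin(49) + "1" + "1"
= to_bin(24) + "1" + "1" + "1"
= to_bin(12) + "0" + "1" + "1" + "1"
= to_bin(6) + "0" + "0" + "1" + "1" + "1"
= to_bin(3) + "0" + "0" + "0" + "1" + "1" + "1"
= to_bin(1) + "1" + "0" + "0" + "0" + "1" + "1" + "1"
= "1" + "1" + "0" + "0" + "0" + "1" + "1" + "1"
= "11000111"


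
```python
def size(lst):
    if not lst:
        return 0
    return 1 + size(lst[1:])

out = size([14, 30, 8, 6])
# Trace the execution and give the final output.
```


size([14, 30, 8, 6])
= 1 + size([30, 8, 6])
= 1 + 1 + size([8, 6])
= 1 + 1 + 1 + size([6])
= 1 + 1 + 1 + 1 + size([])
= 1 + 1 + 1 + 1 + 0
= 4


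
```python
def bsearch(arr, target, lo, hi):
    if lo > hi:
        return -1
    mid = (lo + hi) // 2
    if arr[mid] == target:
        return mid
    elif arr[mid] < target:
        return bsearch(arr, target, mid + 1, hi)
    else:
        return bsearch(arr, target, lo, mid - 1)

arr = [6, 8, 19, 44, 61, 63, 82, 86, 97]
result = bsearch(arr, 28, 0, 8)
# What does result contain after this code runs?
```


bsearch(arr, 28, 0, 8)
lo=0, hi=8, mid=4, arr[mid]=61
61 > 28, search left half
lo=0, hi=3, mid=1, arr[mid]=8
8 < 28, search right half
lo=2, hi=3, mid=2, arr[mid]=19
19 < 28, search right half
lo=3, hi=3, mid=3, arr[mid]=44
44 > 28, search left half
lo > hi, target not found, return -1
= -1


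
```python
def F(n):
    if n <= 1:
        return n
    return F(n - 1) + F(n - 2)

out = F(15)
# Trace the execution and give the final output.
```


F(15)
= F(14) + F(13)
= (F(13) + F(12)) + F(13)
Computing bottom-up: F(0)=0, F(1)=1, F(2)=1, F(3)=2, F(4)=3, F(5)=5, F(6)=8, F(7)=13, F(8)=21, F(9)=34, F(10)=55, F(11)=89, F(12)=144, F(13)=233, F(14)=377, F(15)=610
= 610


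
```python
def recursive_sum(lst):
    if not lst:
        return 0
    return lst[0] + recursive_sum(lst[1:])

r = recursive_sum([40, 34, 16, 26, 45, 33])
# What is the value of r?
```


recursive_sum([40, 34, 16, 26, 45, 33])
= 40 + recursive_sum([34, 16, 26, 45, 33])
= 40 + 34 + recursive_sum([16, 26, 45, 33])
= 40 + 34 + 16 + recursive_sum([26, 45, 33])
= 40 + 34 + 16 + 26 + recursive_sum([45, 33])
= 40 + 34 + 16 + 26 + 45 + recursive_sum([33])
= 40 + 34 + 16 + 26 + 45 + 33 + recursive_sum([])
= 40 + 34 + 16 + 26 + 45 + 33 + 0
= 194


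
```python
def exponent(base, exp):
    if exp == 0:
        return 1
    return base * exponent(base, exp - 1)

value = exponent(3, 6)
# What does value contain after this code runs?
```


exponent(3, 6)
= 3 * exponent(3, 5)
= 3 * 3 * exponent(3, 4)
= 3 * 3 * 3 * exponent(3, 3)
= 3 * 3 * 3 * 3 * exponent(3, 2)
= 3 * 3 * 3 * 3 * 3 * exponent(3, 1)
= 3 * 3 * 3 * 3 * 3 * 3 * exponent(3, 0)
= 3 * 3 * 3 * 3 * 3 * 3 * 1
= 729


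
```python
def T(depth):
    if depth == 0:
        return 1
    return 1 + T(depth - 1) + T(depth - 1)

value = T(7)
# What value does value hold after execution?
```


T(7)
= 1 + T(6) + T(6)
= 1 + 2 * T(6)
T(k) = 2^(k+1) - 1
T(0) = 1
T(1) = 3
T(2) = 7
T(3) = 15
T(4) = 31
T(7) = 2^8 - 1 = 255


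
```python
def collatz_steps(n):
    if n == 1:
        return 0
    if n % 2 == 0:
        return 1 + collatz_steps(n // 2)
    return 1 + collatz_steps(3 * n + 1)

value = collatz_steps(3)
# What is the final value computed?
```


collatz_steps(3)
3 is odd -> 3*3+1 = 10 -> collatz_steps(10)
10 is even -> collatz_steps(5)
5 is odd -> 3*5+1 = 16 -> collatz_steps(16)
16 is even -> collatz_steps(8)
8 is even -> collatz_steps(4)
4 is even -> collatz_steps(2)
2 is even -> collatz_steps(1)
Reached 1 after 7 steps
= 7


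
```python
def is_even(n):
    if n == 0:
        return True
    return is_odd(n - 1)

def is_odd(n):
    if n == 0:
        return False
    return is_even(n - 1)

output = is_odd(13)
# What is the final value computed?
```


is_odd(13)
= is_even(12)
= is_odd(11)
= is_even(10)
= is_odd(9)
= is_even(8)
= is_odd(7)
= is_even(6)
= is_odd(5)
= is_even(4)
= is_odd(3)
= is_even(2)
= is_odd(1)
= is_even(0)
n == 0: return True
= True


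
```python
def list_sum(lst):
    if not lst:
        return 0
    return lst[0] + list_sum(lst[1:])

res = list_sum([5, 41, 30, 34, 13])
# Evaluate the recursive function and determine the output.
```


list_sum([5, 41, 30, 34, 13])
= 5 + list_sum([41, 30, 34, 13])
= 5 + 41 + list_sum([30, 34, 13])
= 5 + 41 + 30 + list_sum([34, 13])
= 5 + 41 + 30 + 34 + list_sum([13])
= 5 + 41 + 30 + 34 + 13 + list_sum([])
= 5 + 41 + 30 + 34 + 13 + 0
= 123


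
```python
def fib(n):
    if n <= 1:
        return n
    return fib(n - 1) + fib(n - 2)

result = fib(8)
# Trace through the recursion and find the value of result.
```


fib(8)
= fib(7) + fib(6)
= (fib(6) + fib(5)) + fib(6)
Computing bottom-up: fib(0)=0, fib(1)=1, fib(2)=1, fib(3)=2, fib(4)=3, fib(5)=5, fib(6)=8, fib(7)=13, fib(8)=21
= 21


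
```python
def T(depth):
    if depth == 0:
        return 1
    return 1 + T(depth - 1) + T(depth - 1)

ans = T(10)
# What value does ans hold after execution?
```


T(10)
= 1 + T(9) + T(9)
= 1 + 2 * T(9)
T(k) = 2^(k+1) - 1
T(0) = 1
T(1) = 3
T(2) = 7
T(3) = 15
T(4) = 31
T(10) = 2^11 - 1 = 2047


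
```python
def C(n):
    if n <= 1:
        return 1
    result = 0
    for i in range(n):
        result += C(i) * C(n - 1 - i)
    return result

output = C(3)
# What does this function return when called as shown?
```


C(3)
= sum of C(i) * C(3-1-i) for i in 0..2
First compute sub-values bottom-up:
  C(0) = 1, C(1) = 1
  C(2) = 1*1 + 1*1 = 2
Now C(3):
  C(0)*C(2) = 1*2 = 2
  C(1)*C(1) = 1*1 = 1
  C(2)*C(0) = 2*1 = 2
= 2 + 1 + 2
= 5


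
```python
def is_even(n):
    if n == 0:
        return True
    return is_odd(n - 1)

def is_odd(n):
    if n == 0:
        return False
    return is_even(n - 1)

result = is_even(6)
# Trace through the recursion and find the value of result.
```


is_even(6)
= is_odd(5)
= is_even(4)
= is_odd(3)
= is_even(2)
= is_odd(1)
= is_even(0)
n == 0: return True
= True


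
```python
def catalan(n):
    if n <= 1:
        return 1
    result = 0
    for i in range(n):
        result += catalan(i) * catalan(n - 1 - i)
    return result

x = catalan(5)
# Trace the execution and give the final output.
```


catalan(5)
= sum of catalan(i) * catalan(5-1-i) for i in 0..4
First compute sub-values bottom-up:
  catalan(0) = 1, catalan(1) = 1
  catalan(2) = 1*1 + 1*1 = 2
  catalan(3) = 1*2 + 1*1 + 2*1 = 5
  catalan(4) = 1*5 + 1*2 + 2*1 + 5*1 = 14
Now catalan(5):
  catalan(0)*catalan(4) = 1*14 = 14
  catalan(1)*catalan(3) = 1*5 = 5
  catalan(2)*catalan(2) = 2*2 = 4
  catalan(3)*catalan(1) = 5*1 = 5
  catalan(4)*catalan(0) = 14*1 = 14
= 14 + 5 + 4 + 5 + 14
= 42


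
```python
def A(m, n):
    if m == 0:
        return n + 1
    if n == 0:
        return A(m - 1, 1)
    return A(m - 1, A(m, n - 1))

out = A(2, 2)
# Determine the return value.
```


A(2, 2)
= A(1, A(2, 1))
First compute A(2, 1) = 5
= A(1, 5)
= 7


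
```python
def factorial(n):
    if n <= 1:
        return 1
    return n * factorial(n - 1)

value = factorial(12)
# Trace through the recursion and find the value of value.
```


factorial(12)
= 12 * factorial(11)
= 12 * 11 * factorial(10)
= 12 * 11 * 10 * factorial(9)
= 12 * 11 * 10 * 9 * factorial(8)
= 12 * 11 * 10 * 9 * 8 * factorial(7)
= 12 * 11 * 10 * 9 * 8 * 7 * factorial(6)
= 12 * 11 * 10 * 9 * 8 * 7 * 6 * factorial(5)
= 12 * 11 * 10 * 9 * 8 * 7 * 6 * 5 * factorial(4)
= 12 * 11 * 10 * 9 * 8 * 7 * 6 * 5 * 4 * factorial(3)
= 12 * 11 * 10 * 9 * 8 * 7 * 6 * 5 * 4 * 3 * factorial(2)
= 12 * 11 * 10 * 9 * 8 * 7 * 6 * 5 * 4 * 3 * 2 * factorial(1)
= 12 * 11 * 10 * 9 * 8 * 7 * 6 * 5 * 4 * 3 * 2 * 1
= 479001600


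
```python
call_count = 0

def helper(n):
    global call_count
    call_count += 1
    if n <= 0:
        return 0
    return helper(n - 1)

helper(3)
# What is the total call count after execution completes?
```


helper(3) calls helper(2) calls ... calls helper(0)
Total calls: 3 + 1 (for base case) = 4


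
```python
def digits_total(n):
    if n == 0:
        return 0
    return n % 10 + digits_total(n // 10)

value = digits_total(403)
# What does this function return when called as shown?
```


digits_total(403)
= 3 + digits_total(40)
= 3 + 0 + digits_total(4)
= 3 + 0 + 4 + digits_total(0)
= 3 + 0 + 4 + 0
= 7


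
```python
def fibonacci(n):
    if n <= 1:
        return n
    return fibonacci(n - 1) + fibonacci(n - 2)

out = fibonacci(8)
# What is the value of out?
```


fibonacci(8)
= fibonacci(7) + fibonacci(6)
= (fibonacci(6) + fibonacci(5)) + fibonacci(6)
Computing bottom-up: fibonacci(0)=0, fibonacci(1)=1, fibonacci(2)=1, fibonacci(3)=2, fibonacci(4)=3, fibonacci(5)=5, fibonacci(6)=8, fibonacci(7)=13, fibonacci(8)=21
= 21


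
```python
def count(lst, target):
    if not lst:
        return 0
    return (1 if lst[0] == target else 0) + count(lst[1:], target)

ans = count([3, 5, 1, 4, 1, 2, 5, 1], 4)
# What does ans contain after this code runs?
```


count([3, 5, 1, 4, 1, 2, 5, 1], 4)
lst[0]=3 != 4: 0 + count([5, 1, 4, 1, 2, 5, 1], 4)
lst[0]=5 != 4: 0 + count([1, 4, 1, 2, 5, 1], 4)
lst[0]=1 != 4: 0 + count([4, 1, 2, 5, 1], 4)
lst[0]=4 == 4: 1 + count([1, 2, 5, 1], 4)
lst[0]=1 != 4: 0 + count([2, 5, 1], 4)
lst[0]=2 != 4: 0 + count([5, 1], 4)
lst[0]=5 != 4: 0 + count([1], 4)
lst[0]=1 != 4: 0 + count([], 4)
= 1


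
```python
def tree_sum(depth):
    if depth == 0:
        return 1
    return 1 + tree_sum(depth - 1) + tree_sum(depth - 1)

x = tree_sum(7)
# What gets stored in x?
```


tree_sum(7)
= 1 + tree_sum(6) + tree_sum(6)
= 1 + 2 * tree_sum(6)
tree_sum(k) = 2^(k+1) - 1
tree_sum(0) = 1
tree_sum(1) = 3
tree_sum(2) = 7
tree_sum(3) = 15
tree_sum(4) = 31
tree_sum(7) = 2^8 - 1 = 255


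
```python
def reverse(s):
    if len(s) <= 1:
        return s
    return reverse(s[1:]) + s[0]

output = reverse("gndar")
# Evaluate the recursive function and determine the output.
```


reverse("gndar")
= reverse("ndar") + "g"
= reverse("dar") + "n" + "g"
= reverse("ar") + "d" + "n" + "g"
= reverse("r") + "a" + "d" + "n" + "g"
= "r" + "a" + "d" + "n" + "g"
= "radng"


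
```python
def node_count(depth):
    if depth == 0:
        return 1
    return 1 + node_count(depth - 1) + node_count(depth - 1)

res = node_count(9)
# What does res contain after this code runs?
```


node_count(9)
= 1 + node_count(8) + node_count(8)
= 1 + 2 * node_count(8)
node_count(k) = 2^(k+1) - 1
node_count(0) = 1
node_count(1) = 3
node_count(2) = 7
node_count(3) = 15
node_count(4) = 31
node_count(9) = 2^10 - 1 = 1023


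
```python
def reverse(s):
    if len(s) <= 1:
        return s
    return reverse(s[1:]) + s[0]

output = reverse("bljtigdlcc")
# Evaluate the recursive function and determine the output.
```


reverse("bljtigdlcc")
= reverse("ljtigdlcc") + "b"
= reverse("jtigdlcc") + "l" + "b"
= reverse("tigdlcc") + "j" + "l" + "b"
= reverse("igdlcc") + "t" + "j" + "l" + "b"
= reverse("gdlcc") + "i" + "t" + "j" + "l" + "b"
= reverse("dlcc") + "g" + "i" + "t" + "j" + "l" + "b"
= reverse("lcc") + "d" + "g" + "i" + "t" + "j" + "l" + "b"
= reverse("cc") + "l" + "d" + "g" + "i" + "t" + "j" + "l" + "b"
= reverse("c") + "c" + "l" + "d" + "g" + "i" + "t" + "j" + "l" + "b"
= "c" + "c" + "l" + "d" + "g" + "i" + "t" + "j" + "l" + "b"
= "ccldgitjlb"


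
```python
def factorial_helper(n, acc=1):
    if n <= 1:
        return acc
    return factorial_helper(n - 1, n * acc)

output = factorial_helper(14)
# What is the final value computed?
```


factorial_helper(14, 1)
= factorial_helper(13, 14 * 1) = factorial_helper(13, 14)
= factorial_helper(12, 13 * 14) = factorial_helper(12, 182)
= factorial_helper(11, 12 * 182) = factorial_helper(11, 2184)
= factorial_helper(10, 11 * 2184) = factorial_helper(10, 24024)
= factorial_helper(9, 10 * 24024) = factorial_helper(9, 240240)
= factorial_helper(8, 9 * 240240) = factorial_helper(8, 2162160)
= factorial_helper(7, 8 * 2162160) = factorial_helper(7, 17297280)
= factorial_helper(6, 7 * 17297280) = factorial_helper(6, 121080960)
= factorial_helper(5, 6 * 121080960) = factorial_helper(5, 726485760)
= factorial_helper(4, 5 * 726485760) = factorial_helper(4, 3632428800)
= factorial_helper(3, 4 * 3632428800) = factorial_helper(3, 14529715200)
= factorial_helper(2, 3 * 14529715200) = factorial_helper(2, 43589145600)
= factorial_helper(1, 2 * 43589145600) = factorial_helper(1, 87178291200)
n <= 1, return acc = 87178291200


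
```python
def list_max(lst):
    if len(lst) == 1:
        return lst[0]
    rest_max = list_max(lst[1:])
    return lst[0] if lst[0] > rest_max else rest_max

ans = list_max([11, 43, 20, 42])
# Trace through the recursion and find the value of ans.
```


list_max([11, 43, 20, 42])
= compare 11 with list_max([43, 20, 42])
= compare 43 with list_max([20, 42])
= compare 20 with list_max([42])
Base: list_max([42]) = 42
compare 20 with 42: max = 42
compare 43 with 42: max = 43
compare 11 with 43: max = 43
= 43


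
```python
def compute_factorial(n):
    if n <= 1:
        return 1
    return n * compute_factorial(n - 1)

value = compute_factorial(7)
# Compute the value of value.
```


compute_factorial(7)
= 7 * compute_factorial(6)
= 7 * 6 * compute_factorial(5)
= 7 * 6 * 5 * compute_factorial(4)
= 7 * 6 * 5 * 4 * compute_factorial(3)
= 7 * 6 * 5 * 4 * 3 * compute_factorial(2)
= 7 * 6 * 5 * 4 * 3 * 2 * compute_factorial(1)
= 7 * 6 * 5 * 4 * 3 * 2 * 1
= 5040


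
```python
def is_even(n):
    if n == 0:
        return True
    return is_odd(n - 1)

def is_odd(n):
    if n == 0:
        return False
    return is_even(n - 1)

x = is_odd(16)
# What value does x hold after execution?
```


is_odd(16)
= is_even(15)
= is_odd(14)
= is_even(13)
= is_odd(12)
= is_even(11)
= is_odd(10)
= is_even(9)
= is_odd(8)
= is_even(7)
= is_odd(6)
= is_even(5)
= is_odd(4)
= is_even(3)
= is_odd(2)
= is_even(1)
= is_odd(0)
n == 0: return False
= False


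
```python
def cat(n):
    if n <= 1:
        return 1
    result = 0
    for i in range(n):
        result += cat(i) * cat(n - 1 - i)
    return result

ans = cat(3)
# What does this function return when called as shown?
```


cat(3)
= sum of cat(i) * cat(3-1-i) for i in 0..2
First compute sub-values bottom-up:
  cat(0) = 1, cat(1) = 1
  cat(2) = 1*1 + 1*1 = 2
Now cat(3):
  cat(0)*cat(2) = 1*2 = 2
  cat(1)*cat(1) = 1*1 = 1
  cat(2)*cat(0) = 2*1 = 2
= 2 + 1 + 2
= 5


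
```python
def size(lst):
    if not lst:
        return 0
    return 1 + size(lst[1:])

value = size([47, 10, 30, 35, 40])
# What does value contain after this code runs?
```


size([47, 10, 30, 35, 40])
= 1 + size([10, 30, 35, 40])
= 1 + 1 + size([30, 35, 40])
= 1 + 1 + 1 + size([35, 40])
= 1 + 1 + 1 + 1 + size([40])
= 1 + 1 + 1 + 1 + 1 + size([])
= 1 + 1 + 1 + 1 + 1 + 0
= 5


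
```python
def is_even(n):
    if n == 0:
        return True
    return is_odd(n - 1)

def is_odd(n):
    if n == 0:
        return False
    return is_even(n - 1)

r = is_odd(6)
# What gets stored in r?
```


is_odd(6)
= is_even(5)
= is_odd(4)
= is_even(3)
= is_odd(2)
= is_even(1)
= is_odd(0)
n == 0: return False
= False


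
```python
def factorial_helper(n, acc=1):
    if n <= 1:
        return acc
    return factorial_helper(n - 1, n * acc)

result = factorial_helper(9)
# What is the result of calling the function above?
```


factorial_helper(9, 1)
= factorial_helper(8, 9 * 1) = factorial_helper(8, 9)
= factorial_helper(7, 8 * 9) = factorial_helper(7, 72)
= factorial_helper(6, 7 * 72) = factorial_helper(6, 504)
= factorial_helper(5, 6 * 504) = factorial_helper(5, 3024)
= factorial_helper(4, 5 * 3024) = factorial_helper(4, 15120)
= factorial_helper(3, 4 * 15120) = factorial_helper(3, 60480)
= factorial_helper(2, 3 * 60480) = factorial_helper(2, 181440)
= factorial_helper(1, 2 * 181440) = factorial_helper(1, 362880)
n <= 1, return acc = 362880


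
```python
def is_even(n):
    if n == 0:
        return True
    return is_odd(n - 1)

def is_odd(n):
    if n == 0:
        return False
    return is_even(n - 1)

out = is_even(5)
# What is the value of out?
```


is_even(5)
= is_odd(4)
= is_even(3)
= is_odd(2)
= is_even(1)
= is_odd(0)
n == 0: return False
= False


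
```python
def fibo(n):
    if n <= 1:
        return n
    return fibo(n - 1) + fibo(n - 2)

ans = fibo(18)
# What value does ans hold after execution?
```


fibo(18)
= fibo(17) + fibo(16)
= (fibo(16) + fibo(15)) + fibo(16)
Computing bottom-up: fibo(0)=0, fibo(1)=1, fibo(2)=1, fibo(3)=2, fibo(4)=3, fibo(5)=5, fibo(6)=8, fibo(7)=13, fibo(8)=21, fibo(9)=34, fibo(10)=55, fibo(11)=89, fibo(12)=144, fibo(13)=233, fibo(14)=377, fibo(15)=610, fibo(16)=987, fibo(17)=1597, fibo(18)=2584
= 2584


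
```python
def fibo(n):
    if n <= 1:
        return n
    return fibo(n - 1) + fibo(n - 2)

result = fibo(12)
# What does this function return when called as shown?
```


fibo(12)
= fibo(11) + fibo(10)
= (fibo(10) + fibo(9)) + fibo(10)
Computing bottom-up: fibo(0)=0, fibo(1)=1, fibo(2)=1, fibo(3)=2, fibo(4)=3, fibo(5)=5, fibo(6)=8, fibo(7)=13, fibo(8)=21, fibo(9)=34, fibo(10)=55, fibo(11)=89, fibo(12)=144
= 144


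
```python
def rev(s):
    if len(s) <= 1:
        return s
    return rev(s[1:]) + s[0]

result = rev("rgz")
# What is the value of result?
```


rev("rgz")
= rev("gz") + "r"
= rev("z") + "g" + "r"
= "z" + "g" + "r"
= "zgr"


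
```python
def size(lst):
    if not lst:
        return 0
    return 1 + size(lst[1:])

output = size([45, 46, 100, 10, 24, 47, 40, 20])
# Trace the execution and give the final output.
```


size([45, 46, 100, 10, 24, 47, 40, 20])
= 1 + size([46, 100, 10, 24, 47, 40, 20])
= 1 + 1 + size([100, 10, 24, 47, 40, 20])
= 1 + 1 + 1 + size([10, 24, 47, 40, 20])
= 1 + 1 + 1 + 1 + size([24, 47, 40, 20])
= 1 + 1 + 1 + 1 + 1 + size([47, 40, 20])
= 1 + 1 + 1 + 1 + 1 + 1 + size([40, 20])
= 1 + 1 + 1 + 1 + 1 + 1 + 1 + size([20])
= 1 + 1 + 1 + 1 + 1 + 1 + 1 + 1 + size([])
= 1 + 1 + 1 + 1 + 1 + 1 + 1 + 1 + 0
= 8


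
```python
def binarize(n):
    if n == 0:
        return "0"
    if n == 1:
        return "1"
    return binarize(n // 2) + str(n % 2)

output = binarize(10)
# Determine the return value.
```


binarize(10)
= binarize(5) + "0"
= binarize(2) + "1" + "0"
= binarize(1) + "0" + "1" + "0"
= "1" + "0" + "1" + "0"
= "1010"


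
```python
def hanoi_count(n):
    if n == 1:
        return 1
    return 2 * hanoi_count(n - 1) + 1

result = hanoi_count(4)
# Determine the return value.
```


hanoi_count(4)
= 2 * hanoi_count(3) + 1
= 2 * (2 * hanoi_count(2) + 1) + 1
= 2 * (2 * (2 * hanoi_count(1) + 1) + 1) + 1
Now compute bottom-up:
hanoi_count(1) = 1
hanoi_count(2) = 2 * 1 + 1 = 3
hanoi_count(3) = 2 * 3 + 1 = 7
hanoi_count(4) = 2 * 7 + 1 = 15
= 15


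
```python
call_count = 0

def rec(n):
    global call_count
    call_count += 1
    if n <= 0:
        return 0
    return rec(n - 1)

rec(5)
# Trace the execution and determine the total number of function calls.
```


rec(5) calls rec(4) calls ... calls rec(0)
Total calls: 5 + 1 (for base case) = 6


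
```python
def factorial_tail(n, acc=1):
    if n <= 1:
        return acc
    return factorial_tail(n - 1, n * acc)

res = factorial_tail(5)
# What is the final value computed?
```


factorial_tail(5, 1)
= factorial_tail(4, 5 * 1) = factorial_tail(4, 5)
= factorial_tail(3, 4 * 5) = factorial_tail(3, 20)
= factorial_tail(2, 3 * 20) = factorial_tail(2, 60)
= factorial_tail(1, 2 * 60) = factorial_tail(1, 120)
n <= 1, return acc = 120


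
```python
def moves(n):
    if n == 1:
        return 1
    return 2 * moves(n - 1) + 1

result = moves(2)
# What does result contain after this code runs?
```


moves(2)
= 2 * moves(1) + 1
Now compute bottom-up:
moves(1) = 1
moves(2) = 2 * 1 + 1 = 3
= 3


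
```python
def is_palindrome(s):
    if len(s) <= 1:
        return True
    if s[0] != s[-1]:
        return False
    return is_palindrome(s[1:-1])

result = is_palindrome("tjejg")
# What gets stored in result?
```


is_palindrome("tjejg")
"tjejg": s[0]='t' != s[-1]='g' -> False
= False


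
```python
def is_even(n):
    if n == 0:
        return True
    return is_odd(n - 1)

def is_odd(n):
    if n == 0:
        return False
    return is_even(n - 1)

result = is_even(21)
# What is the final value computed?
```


is_even(21)
= is_odd(20)
= is_even(19)
= is_odd(18)
= is_even(17)
= is_odd(16)
= is_even(15)
= is_odd(14)
= is_even(13)
= is_odd(12)
= is_even(11)
= is_odd(10)
= is_even(9)
= is_odd(8)
= is_even(7)
= is_odd(6)
= is_even(5)
= is_odd(4)
= is_even(3)
= is_odd(2)
= is_even(1)
= is_odd(0)
n == 0: return False
= False


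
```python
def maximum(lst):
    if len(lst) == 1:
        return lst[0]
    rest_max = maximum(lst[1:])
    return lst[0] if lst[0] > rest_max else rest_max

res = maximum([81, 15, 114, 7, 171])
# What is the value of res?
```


maximum([81, 15, 114, 7, 171])
= compare 81 with maximum([15, 114, 7, 171])
= compare 15 with maximum([114, 7, 171])
= compare 114 with maximum([7, 171])
= compare 7 with maximum([171])
Base: maximum([171]) = 171
compare 7 with 171: max = 171
compare 114 with 171: max = 171
compare 15 with 171: max = 171
compare 81 with 171: max = 171
= 171


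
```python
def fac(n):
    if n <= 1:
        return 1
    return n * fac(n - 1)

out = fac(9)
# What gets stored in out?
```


fac(9)
= 9 * fac(8)
= 9 * 8 * fac(7)
= 9 * 8 * 7 * fac(6)
= 9 * 8 * 7 * 6 * fac(5)
= 9 * 8 * 7 * 6 * 5 * fac(4)
= 9 * 8 * 7 * 6 * 5 * 4 * fac(3)
= 9 * 8 * 7 * 6 * 5 * 4 * 3 * fac(2)
= 9 * 8 * 7 * 6 * 5 * 4 * 3 * 2 * fac(1)
= 9 * 8 * 7 * 6 * 5 * 4 * 3 * 2 * 1
= 362880


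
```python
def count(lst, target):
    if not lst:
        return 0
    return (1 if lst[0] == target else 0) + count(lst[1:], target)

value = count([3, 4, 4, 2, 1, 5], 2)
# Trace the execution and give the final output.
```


count([3, 4, 4, 2, 1, 5], 2)
lst[0]=3 != 2: 0 + count([4, 4, 2, 1, 5], 2)
lst[0]=4 != 2: 0 + count([4, 2, 1, 5], 2)
lst[0]=4 != 2: 0 + count([2, 1, 5], 2)
lst[0]=2 == 2: 1 + count([1, 5], 2)
lst[0]=1 != 2: 0 + count([5], 2)
lst[0]=5 != 2: 0 + count([], 2)
= 1


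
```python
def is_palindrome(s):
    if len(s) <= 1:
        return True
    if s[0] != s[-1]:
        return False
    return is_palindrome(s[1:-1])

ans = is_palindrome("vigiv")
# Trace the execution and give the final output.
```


is_palindrome("vigiv")
"vigiv": s[0]='v' == s[-1]='v' -> is_palindrome("igi")
"igi": s[0]='i' == s[-1]='i' -> is_palindrome("g")
"g": len <= 1 -> True
= True


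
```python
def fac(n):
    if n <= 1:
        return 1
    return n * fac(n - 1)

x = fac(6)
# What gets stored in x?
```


fac(6)
= 6 * fac(5)
= 6 * 5 * fac(4)
= 6 * 5 * 4 * fac(3)
= 6 * 5 * 4 * 3 * fac(2)
= 6 * 5 * 4 * 3 * 2 * fac(1)
= 6 * 5 * 4 * 3 * 2 * 1
= 720


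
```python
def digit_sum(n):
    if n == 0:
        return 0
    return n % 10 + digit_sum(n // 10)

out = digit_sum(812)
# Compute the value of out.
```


digit_sum(812)
= 2 + digit_sum(81)
= 2 + 1 + digit_sum(8)
= 2 + 1 + 8 + digit_sum(0)
= 2 + 1 + 8 + 0
= 11


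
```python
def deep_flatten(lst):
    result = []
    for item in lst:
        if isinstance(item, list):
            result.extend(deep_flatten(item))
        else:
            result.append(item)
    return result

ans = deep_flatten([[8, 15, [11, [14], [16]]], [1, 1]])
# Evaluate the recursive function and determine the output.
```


deep_flatten([[8, 15, [11, [14], [16]]], [1, 1]])
Processing each element:
  [8, 15, [11, [14], [16]]] is a list -> deep_flatten recursively -> [8, 15, 11, 14, 16]
  [1, 1] is a list -> deep_flatten recursively -> [1, 1]
= [8, 15, 11, 14, 16, 1, 1]


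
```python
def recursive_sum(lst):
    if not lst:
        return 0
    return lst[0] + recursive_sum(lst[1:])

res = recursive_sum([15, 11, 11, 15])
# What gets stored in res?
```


recursive_sum([15, 11, 11, 15])
= 15 + recursive_sum([11, 11, 15])
= 15 + 11 + recursive_sum([11, 15])
= 15 + 11 + 11 + recursive_sum([15])
= 15 + 11 + 11 + 15 + recursive_sum([])
= 15 + 11 + 11 + 15 + 0
= 52


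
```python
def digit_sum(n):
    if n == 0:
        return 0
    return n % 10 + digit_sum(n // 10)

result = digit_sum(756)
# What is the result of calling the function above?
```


digit_sum(756)
= 6 + digit_sum(75)
= 6 + 5 + digit_sum(7)
= 6 + 5 + 7 + digit_sum(0)
= 6 + 5 + 7 + 0
= 18


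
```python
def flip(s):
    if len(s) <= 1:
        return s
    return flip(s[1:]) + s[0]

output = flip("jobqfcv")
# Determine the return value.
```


flip("jobqfcv")
= flip("obqfcv") + "j"
= flip("bqfcv") + "o" + "j"
= flip("qfcv") + "b" + "o" + "j"
= flip("fcv") + "q" + "b" + "o" + "j"
= flip("cv") + "f" + "q" + "b" + "o" + "j"
= flip("v") + "c" + "f" + "q" + "b" + "o" + "j"
= "v" + "c" + "f" + "q" + "b" + "o" + "j"
= "vcfqboj"


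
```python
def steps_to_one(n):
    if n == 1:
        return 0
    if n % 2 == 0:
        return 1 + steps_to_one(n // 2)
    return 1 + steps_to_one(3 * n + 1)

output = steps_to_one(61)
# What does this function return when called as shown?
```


steps_to_one(61)
61 is odd -> 3*61+1 = 184 -> steps_to_one(184)
184 is even -> steps_to_one(92)
92 is even -> steps_to_one(46)
46 is even -> steps_to_one(23)
23 is odd -> 3*23+1 = 70 -> steps_to_one(70)
70 is even -> steps_to_one(35)
35 is odd -> 3*35+1 = 106 -> steps_to_one(106)
106 is even -> steps_to_one(53)
53 is odd -> 3*53+1 = 160 -> steps_to_one(160)
160 is even -> steps_to_one(80)
80 is even -> steps_to_one(40)
40 is even -> steps_to_one(20)
20 is even -> steps_to_one(10)
10 is even -> steps_to_one(5)
5 is odd -> 3*5+1 = 16 -> steps_to_one(16)
16 is even -> steps_to_one(8)
8 is even -> steps_to_one(4)
4 is even -> steps_to_one(2)
2 is even -> steps_to_one(1)
Reached 1 after 19 steps
= 19


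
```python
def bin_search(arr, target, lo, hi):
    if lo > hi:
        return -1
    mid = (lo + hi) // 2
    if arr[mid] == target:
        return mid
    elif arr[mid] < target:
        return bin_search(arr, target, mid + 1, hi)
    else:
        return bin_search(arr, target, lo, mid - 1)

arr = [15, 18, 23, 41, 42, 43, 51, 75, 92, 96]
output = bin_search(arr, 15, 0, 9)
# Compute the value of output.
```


bin_search(arr, 15, 0, 9)
lo=0, hi=9, mid=4, arr[mid]=42
42 > 15, search left half
lo=0, hi=3, mid=1, arr[mid]=18
18 > 15, search left half
lo=0, hi=0, mid=0, arr[mid]=15
arr[0] == 15, found at index 0
= 0


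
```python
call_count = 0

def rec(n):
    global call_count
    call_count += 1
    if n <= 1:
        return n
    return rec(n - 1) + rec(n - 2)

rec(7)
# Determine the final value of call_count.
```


rec(7) calls rec(6) and rec(5); each non-base call branches into two more.
Let C(k) = total number of calls made by rec(k), including the call to rec(k) itself.
Base cases: C(0) = 1, C(1) = 1
Recurrence: C(k) = 1 + C(k-1) + C(k-2)
  C(2) = 1 + C(1) + C(0) = 1 + 1 + 1 = 3
  C(3) = 1 + C(2) + C(1) = 1 + 3 + 1 = 5
  C(4) = 1 + C(3) + C(2) = 1 + 5 + 3 = 9
  C(5) = 1 + C(4) + C(3) = 1 + 9 + 5 = 15
  C(6) = 1 + C(5) + C(4) = 1 + 15 + 9 = 25
  C(7) = 1 + C(6) + C(5) = 1 + 25 + 15 = 41
Total calls = C(7) = 41


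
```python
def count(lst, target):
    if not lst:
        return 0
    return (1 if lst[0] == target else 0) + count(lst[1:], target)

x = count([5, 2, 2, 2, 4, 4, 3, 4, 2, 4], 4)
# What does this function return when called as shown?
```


count([5, 2, 2, 2, 4, 4, 3, 4, 2, 4], 4)
lst[0]=5 != 4: 0 + count([2, 2, 2, 4, 4, 3, 4, 2, 4], 4)
lst[0]=2 != 4: 0 + count([2, 2, 4, 4, 3, 4, 2, 4], 4)
lst[0]=2 != 4: 0 + count([2, 4, 4, 3, 4, 2, 4], 4)
lst[0]=2 != 4: 0 + count([4, 4, 3, 4, 2, 4], 4)
lst[0]=4 == 4: 1 + count([4, 3, 4, 2, 4], 4)
lst[0]=4 == 4: 1 + count([3, 4, 2, 4], 4)
lst[0]=3 != 4: 0 + count([4, 2, 4], 4)
lst[0]=4 == 4: 1 + count([2, 4], 4)
lst[0]=2 != 4: 0 + count([4], 4)
lst[0]=4 == 4: 1 + count([], 4)
= 4


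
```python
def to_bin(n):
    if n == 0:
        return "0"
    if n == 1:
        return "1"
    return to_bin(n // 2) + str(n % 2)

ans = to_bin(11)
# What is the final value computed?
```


to_bin(11)
= to_bin(5) + "1"
= to_bin(2) + "1" + "1"
= to_bin(1) + "0" + "1" + "1"
= "1" + "0" + "1" + "1"
= "1011"


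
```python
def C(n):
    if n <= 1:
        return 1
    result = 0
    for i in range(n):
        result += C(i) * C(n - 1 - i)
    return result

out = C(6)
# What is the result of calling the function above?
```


C(6)
= sum of C(i) * C(6-1-i) for i in 0..5
First compute sub-values bottom-up:
  C(0) = 1, C(1) = 1
  C(2) = 1*1 + 1*1 = 2
  C(3) = 1*2 + 1*1 + 2*1 = 5
  C(4) = 1*5 + 1*2 + 2*1 + 5*1 = 14
  C(5) = 1*14 + 1*5 + 2*2 + 5*1 + 14*1 = 42
Now C(6):
  C(0)*C(5) = 1*42 = 42
  C(1)*C(4) = 1*14 = 14
  C(2)*C(3) = 2*5 = 10
  C(3)*C(2) = 5*2 = 10
  C(4)*C(1) = 14*1 = 14
  C(5)*C(0) = 42*1 = 42
= 42 + 14 + 10 + 10 + 14 + 42
= 132


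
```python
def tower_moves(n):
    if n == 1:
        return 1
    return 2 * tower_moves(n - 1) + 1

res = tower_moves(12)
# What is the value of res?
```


tower_moves(12)
= 2 * tower_moves(11) + 1
= 2 * (2 * tower_moves(10) + 1) + 1
= 2 * (2 * (2 * tower_moves(9) + 1) + 1) + 1
= 2 * (2 * (2 * (2 * tower_moves(8) + 1) + 1) + 1) + 1
= 2 * (2 * (2 * (2 * (2 * tower_moves(7) + 1) + 1) + 1) + 1) + 1
= 2 * (2 * (2 * (2 * (2 * (2 * tower_moves(6) + 1) + 1) + 1) + 1) + 1) + 1
= 2 * (2 * (2 * (2 * (2 * (2 * (2 * tower_moves(5) + 1) + 1) + 1) + 1) + 1) + 1) + 1
= 2 * (2 * (2 * (2 * (2 * (2 * (2 * (2 * tower_moves(4) + 1) + 1) + 1) + 1) + 1) + 1) + 1) + 1
= 2 * (2 * (2 * (2 * (2 * (2 * (2 * (2 * (2 * tower_moves(3) + 1) + 1) + 1) + 1) + 1) + 1) + 1) + 1) + 1
= 2 * (2 * (2 * (2 * (2 * (2 * (2 * (2 * (2 * (2 * tower_moves(2) + 1) + 1) + 1) + 1) + 1) + 1) + 1) + 1) + 1) + 1
= 2 * (2 * (2 * (2 * (2 * (2 * (2 * (2 * (2 * (2 * (2 * tower_moves(1) + 1) + 1) + 1) + 1) + 1) + 1) + 1) + 1) + 1) + 1) + 1
Now compute bottom-up:
tower_moves(1) = 1
tower_moves(2) = 2 * 1 + 1 = 3
tower_moves(3) = 2 * 3 + 1 = 7
tower_moves(4) = 2 * 7 + 1 = 15
tower_moves(5) = 2 * 15 + 1 = 31
tower_moves(6) = 2 * 31 + 1 = 63
tower_moves(7) = 2 * 63 + 1 = 127
tower_moves(8) = 2 * 127 + 1 = 255
tower_moves(9) = 2 * 255 + 1 = 511
tower_moves(10) = 2 * 511 + 1 = 1023
tower_moves(11) = 2 * 1023 + 1 = 2047
tower_moves(12) = 2 * 2047 + 1 = 4095
= 4095
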